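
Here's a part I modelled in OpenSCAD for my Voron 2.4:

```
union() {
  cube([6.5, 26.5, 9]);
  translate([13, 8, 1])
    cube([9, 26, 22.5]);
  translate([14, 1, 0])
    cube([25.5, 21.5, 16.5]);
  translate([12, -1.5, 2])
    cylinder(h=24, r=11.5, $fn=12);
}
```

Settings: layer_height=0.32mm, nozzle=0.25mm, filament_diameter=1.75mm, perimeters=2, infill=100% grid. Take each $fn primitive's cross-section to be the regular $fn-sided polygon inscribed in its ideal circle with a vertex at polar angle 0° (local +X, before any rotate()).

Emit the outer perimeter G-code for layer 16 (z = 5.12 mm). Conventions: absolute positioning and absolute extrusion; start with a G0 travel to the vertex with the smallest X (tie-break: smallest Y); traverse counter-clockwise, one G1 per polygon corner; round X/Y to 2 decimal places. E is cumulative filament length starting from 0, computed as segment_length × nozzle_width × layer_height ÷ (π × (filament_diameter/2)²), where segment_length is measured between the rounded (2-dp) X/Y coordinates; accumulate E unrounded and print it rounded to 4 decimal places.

G0 X0.00 Y0.00 Z5.12
G1 X0.90 Y0.00 E0.0299
G1 X0.50 Y-1.50 E0.0816
G1 X2.04 Y-7.25 E0.2796
G1 X6.25 Y-11.46 E0.4776
G1 X12.00 Y-13.00 E0.6756
G1 X17.75 Y-11.46 E0.8736
G1 X21.96 Y-7.25 E1.0716
G1 X23.50 Y-1.50 E1.2696
G1 X22.83 Y1.00 E1.3556
G1 X39.50 Y1.00 E1.9101
G1 X39.50 Y22.50 E2.6252
G1 X22.00 Y22.50 E3.2072
G1 X22.00 Y34.00 E3.5897
G1 X13.00 Y34.00 E3.8891
G1 X13.00 Y9.73 E4.6963
G1 X12.00 Y10.00 E4.7307
G1 X6.50 Y8.53 E4.9201
G1 X6.50 Y26.50 E5.5178
G1 X0.00 Y26.50 E5.7340
G1 X0.00 Y0.00 E6.6154

At z = 5.12 mm: the cube (footprint 6.5×26.5) is included at this height; the 9×26 cube at (13, 8) contributes its full rectangle; the cube at (14, 1) (footprint 25.5×21.5) is included at this height; the cylinder at (12, -1.5): section is a regular 12-gon, circumradius r=11.5; Merging all regions: the regions partially overlap (shared area 202.70 mm²), so overlapping operands fuse into one piece — 1 connected region. The outline is a single polygon with 20 vertices. Extrusion per mm of travel: 0.25 × 0.32 / (π × 0.875²) = 0.033260. Accumulating E over each segment gives final E = 6.6154.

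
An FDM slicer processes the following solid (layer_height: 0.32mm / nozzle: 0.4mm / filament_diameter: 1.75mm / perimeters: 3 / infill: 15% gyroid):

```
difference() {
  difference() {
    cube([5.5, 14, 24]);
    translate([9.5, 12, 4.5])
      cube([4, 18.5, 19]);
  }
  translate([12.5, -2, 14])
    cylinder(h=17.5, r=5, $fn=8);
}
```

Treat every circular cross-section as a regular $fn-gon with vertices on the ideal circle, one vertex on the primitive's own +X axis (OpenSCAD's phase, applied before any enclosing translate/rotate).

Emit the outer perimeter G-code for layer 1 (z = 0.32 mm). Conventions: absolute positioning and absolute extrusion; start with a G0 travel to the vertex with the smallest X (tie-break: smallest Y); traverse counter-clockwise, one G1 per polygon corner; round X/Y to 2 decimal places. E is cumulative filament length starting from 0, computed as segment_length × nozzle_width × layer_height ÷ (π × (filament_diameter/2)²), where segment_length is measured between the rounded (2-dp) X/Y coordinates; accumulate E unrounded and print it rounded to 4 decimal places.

G0 X0.00 Y0.00 Z0.32
G1 X5.50 Y0.00 E0.2927
G1 X5.50 Y14.00 E1.0377
G1 X0.00 Y14.00 E1.3304
G1 X0.00 Y0.00 E2.0754

At z = 0.32 mm: the 5.5×14 cube contributes its full rectangle; the cube at (9.5, 12) is not intersected at this z (z outside [4.5, 23.5]); After the difference (first − rest): none of the subtracted shapes is present at this height, so the 5.5×14 cube is unchanged — 1 connected region; the cylinder at (12.5, -2) is not intersected at this z (z outside [14, 31.5]); After the difference (first − rest): none of the subtracted shapes is present at this height, so that combined region is unchanged — 1 connected region. The outline is a single polygon with 4 vertices. Extrusion per mm of travel: 0.4 × 0.32 / (π × 0.875²) = 0.053216. Accumulating E over each segment gives final E = 2.0754.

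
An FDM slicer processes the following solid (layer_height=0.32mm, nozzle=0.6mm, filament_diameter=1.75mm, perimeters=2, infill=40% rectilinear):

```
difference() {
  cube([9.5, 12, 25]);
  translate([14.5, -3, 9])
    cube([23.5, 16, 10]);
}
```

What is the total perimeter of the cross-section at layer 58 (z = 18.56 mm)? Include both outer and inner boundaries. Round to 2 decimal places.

43.00 mm

At z = 18.56 mm: the cube is present — its section is the full 9.5×12 rectangle (perimeter 43.00 mm); the 23.5×16 cube at (14.5, -3) contributes its full rectangle (perimeter 79.00 mm); Taking the first minus the rest: starting from the 9.5×12 cube, the 23.5×16 cube at (14.5, -3) misses the remaining region (no effect) — boundary = 43.00 mm. Overall, the cross-section is a single solid region. Total boundary length (outer) = 43.00 mm.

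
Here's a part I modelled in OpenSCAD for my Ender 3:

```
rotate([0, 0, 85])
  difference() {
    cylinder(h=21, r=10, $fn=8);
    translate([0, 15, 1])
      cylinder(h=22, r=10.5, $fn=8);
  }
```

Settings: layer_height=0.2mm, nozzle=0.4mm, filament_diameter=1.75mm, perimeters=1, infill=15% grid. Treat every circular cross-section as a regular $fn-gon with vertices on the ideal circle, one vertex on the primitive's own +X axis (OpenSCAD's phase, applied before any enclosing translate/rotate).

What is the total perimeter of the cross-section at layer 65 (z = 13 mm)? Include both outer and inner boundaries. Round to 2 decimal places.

At z = 13 mm: the r=10 cylinder gives a regular 8-gon of circumradius 10 (constant along its height) (perimeter = 2·8·10.000·sin(180°/8) = 61.23 mm); the r=10.5 cylinder at (0, 15) gives a regular 8-gon of circumradius 10.5 (constant along its height) (perimeter = 2·8·10.500·sin(180°/8) = 64.29 mm); After the difference (first − rest): starting from the r=10 cylinder, the r=10.5 cylinder at (0, 15) partially overlaps it — only the 36.51 mm² overlap (of its 311.83 mm²) is removed, clipping the outline — boundary = 61.23 mm; (rotated 85° about Z; rotation is an isometry so areas/perimeters/island counts are preserved). Overall, the cross-section is a single solid region. Total boundary length (outer) = 61.23 mm.

61.23 mm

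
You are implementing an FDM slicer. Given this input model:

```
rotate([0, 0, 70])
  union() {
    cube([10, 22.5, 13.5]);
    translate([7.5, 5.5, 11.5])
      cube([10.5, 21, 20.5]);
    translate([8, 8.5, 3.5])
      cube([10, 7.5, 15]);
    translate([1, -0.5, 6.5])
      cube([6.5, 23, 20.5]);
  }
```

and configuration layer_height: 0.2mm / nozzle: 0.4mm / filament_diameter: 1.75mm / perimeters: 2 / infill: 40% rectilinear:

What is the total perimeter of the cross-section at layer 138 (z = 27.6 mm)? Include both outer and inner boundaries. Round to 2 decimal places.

63.00 mm

At z = 27.6 mm: the cube is absent (z outside [0, 13.5]); the 10.5×21 cube at (7.5, 5.5) contributes its full rectangle (perimeter 63.00 mm); the cube at (8, 8.5) does not reach this height (z outside [3.5, 18.5]); the cube at (1, -0.5) does not reach this height (z outside [6.5, 27]); Merging all regions: only the 10.5×21 cube at (7.5, 5.5) is present, so the union is just that shape — boundary = 63.00 mm; (whole slice rotated 70° about Z — lengths, areas and connectivity unchanged). Overall, the cross-section is a single solid region. Total boundary length (outer) = 63.00 mm.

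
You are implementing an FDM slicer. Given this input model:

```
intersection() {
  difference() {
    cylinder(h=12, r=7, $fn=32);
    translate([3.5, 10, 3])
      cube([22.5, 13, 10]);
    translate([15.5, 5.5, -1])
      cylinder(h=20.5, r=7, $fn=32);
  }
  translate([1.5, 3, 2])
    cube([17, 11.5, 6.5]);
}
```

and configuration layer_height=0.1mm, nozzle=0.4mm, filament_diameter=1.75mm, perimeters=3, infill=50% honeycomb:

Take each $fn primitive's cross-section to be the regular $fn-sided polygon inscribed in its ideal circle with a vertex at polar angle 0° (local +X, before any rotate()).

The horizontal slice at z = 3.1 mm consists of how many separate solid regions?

At z = 3.1 mm: the cylinder: section is a regular 32-gon, circumradius r=7; the cube at (3.5, 10) (footprint 22.5×13) is included at this height; the r=7 cylinder at (15.5, 5.5) contributes a regular 32-gon of circumradius 7; Subtracting the remaining from the first: starting from the r=7 cylinder, the 22.5×13 cube at (3.5, 10) misses the remaining region (no effect); the r=7 cylinder at (15.5, 5.5) misses the remaining region (no effect) — 1 connected region; the 17×11.5 cube at (1.5, 3) contributes its full rectangle; Keeping only the common overlap: the 17×11.5 cube at (1.5, 3) partially overlaps the result so far; clipping to the common part keeps 12.08 mm² — 1 connected region. The result has 1 disconnected region.

1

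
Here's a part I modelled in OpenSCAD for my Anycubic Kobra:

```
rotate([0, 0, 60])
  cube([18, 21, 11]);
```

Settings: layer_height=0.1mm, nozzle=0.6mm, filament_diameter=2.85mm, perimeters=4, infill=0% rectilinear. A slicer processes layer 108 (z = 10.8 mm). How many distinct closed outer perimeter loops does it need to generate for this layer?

At z = 10.8 mm: the cube (footprint 18×21) is included at this height; (whole slice rotated 60° about Z — lengths, areas and connectivity unchanged). The result has 1 disconnected region.

1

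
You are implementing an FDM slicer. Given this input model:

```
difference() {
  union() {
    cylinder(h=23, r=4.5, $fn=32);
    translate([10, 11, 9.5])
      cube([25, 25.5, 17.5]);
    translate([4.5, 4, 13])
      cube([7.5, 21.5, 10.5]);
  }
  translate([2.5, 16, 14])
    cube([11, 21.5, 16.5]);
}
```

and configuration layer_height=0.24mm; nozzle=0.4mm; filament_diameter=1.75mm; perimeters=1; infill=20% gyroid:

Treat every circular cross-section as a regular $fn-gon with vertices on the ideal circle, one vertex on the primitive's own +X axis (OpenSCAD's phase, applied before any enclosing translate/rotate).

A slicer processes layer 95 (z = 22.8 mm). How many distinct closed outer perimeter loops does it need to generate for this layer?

At z = 22.8 mm: the r=4.5 cylinder contributes a regular 32-gon of circumradius 4.5; the cube at (10, 11) (footprint 25×25.5) is included at this height; the 7.5×21.5 cube at (4.5, 4) contributes its full rectangle; Taking the union: the regions partially overlap (shared area 29.00 mm²), so overlapping operands fuse into one piece — 2 connected regions; the cube at (2.5, 16) is present — its section is the full 11×21.5 rectangle; Subtracting the remaining from the first: starting from the result so far, the 11×21.5 cube at (2.5, 16) partially overlaps it — only the 124.00 mm² overlap (of its 236.50 mm²) is removed, clipping the outline — 2 connected regions. The result has 2 disconnected regions.

2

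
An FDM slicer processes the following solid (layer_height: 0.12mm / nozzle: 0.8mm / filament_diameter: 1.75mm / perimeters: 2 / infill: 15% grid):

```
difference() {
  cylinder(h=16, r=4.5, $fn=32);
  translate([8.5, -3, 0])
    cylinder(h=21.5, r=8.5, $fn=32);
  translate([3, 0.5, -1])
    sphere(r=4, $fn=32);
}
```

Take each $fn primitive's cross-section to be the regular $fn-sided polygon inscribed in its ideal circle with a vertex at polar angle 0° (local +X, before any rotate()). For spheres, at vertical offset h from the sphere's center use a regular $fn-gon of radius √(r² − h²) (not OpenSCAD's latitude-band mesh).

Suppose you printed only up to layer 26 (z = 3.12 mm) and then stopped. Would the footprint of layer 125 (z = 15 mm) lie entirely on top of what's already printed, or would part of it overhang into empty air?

entirely on top

Compare the two slices. At z = 3.12: the cylinder: section is a regular 32-gon, circumradius r=4.5 (area = (32/2)·4.500²·sin(360°/32) = 63.21 mm²); the r=8.5 cylinder at (8.5, -3) contributes a regular 32-gon of circumradius 8.5 (area = (32/2)·8.500²·sin(360°/32) = 225.52 mm²); the sphere at (3, 0.5) is absent (|z−center|=4.120 > r=4); After the difference (first − rest): starting from the r=4.5 cylinder (63.21 mm²), the r=8.5 cylinder at (8.5, -3) partially overlaps it — only the 23.42 mm² overlap (of its 225.52 mm²) is removed, clipping the outline — area = 39.79 mm². At z = 15: the cylinder: section is a regular 32-gon, circumradius r=4.5 (area = (32/2)·4.500²·sin(360°/32) = 63.21 mm²); the r=8.5 cylinder at (8.5, -3) contributes a regular 32-gon of circumradius 8.5 (area = (32/2)·8.500²·sin(360°/32) = 225.52 mm²); the sphere at (3, 0.5) is absent (|z−center|=16.000 > r=4); Taking the first minus the rest: starting from the r=4.5 cylinder (63.21 mm²), the r=8.5 cylinder at (8.5, -3) partially overlaps it — only the 23.42 mm² overlap (of its 225.52 mm²) is removed, clipping the outline — area = 39.79 mm². Checking containment: the cross-section at z = 15 is a subset of the cross-section at z = 3.12.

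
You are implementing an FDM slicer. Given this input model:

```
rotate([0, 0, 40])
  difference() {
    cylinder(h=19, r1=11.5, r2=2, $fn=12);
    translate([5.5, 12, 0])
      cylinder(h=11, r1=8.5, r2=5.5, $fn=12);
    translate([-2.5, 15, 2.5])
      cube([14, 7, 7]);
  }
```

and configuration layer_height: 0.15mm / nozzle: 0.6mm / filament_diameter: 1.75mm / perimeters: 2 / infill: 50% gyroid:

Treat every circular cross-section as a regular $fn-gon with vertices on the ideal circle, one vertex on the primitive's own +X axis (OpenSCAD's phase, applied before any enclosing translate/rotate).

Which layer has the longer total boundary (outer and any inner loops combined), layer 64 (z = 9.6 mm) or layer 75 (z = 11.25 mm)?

Layer 64 (z = 9.6): the cone: at t=0.505 of its height the radius interpolates to r₁+(r₂−r₁)t = 6.700, giving a regular 12-gon of that circumradius (perimeter = 2·12·6.700·sin(180°/12) = 41.62 mm); the cone at (5.5, 12) contributes a regular 12-gon of circumradius 5.882 (interpolated between r1=8.5 and r2=5.5 at t=0.873) (perimeter = 2·12·5.882·sin(180°/12) = 36.54 mm); the cube at (-2.5, 15) does not reach this height (z outside [2.5, 9.5]); After the difference (first − rest): starting from the cone, the cone at (5.5, 12) misses the remaining region (no effect) — boundary = 41.62 mm; (rotated 40° about Z; rotation is an isometry so areas/perimeters/island counts are preserved). So its perimeter = 41.62 mm. Layer 75 (z = 11.25): the cone: at t=0.592 of its height the radius interpolates to r₁+(r₂−r₁)t = 5.875, giving a regular 12-gon of that circumradius (perimeter = 2·12·5.875·sin(180°/12) = 36.49 mm); the cone at (5.5, 12) does not reach this height (z outside [0, 11]); the cube at (-2.5, 15) does not reach this height (z outside [2.5, 9.5]); After the difference (first − rest): none of the subtracted shapes is present at this height, so the cone is unchanged — boundary = 36.49 mm; (rotated 40° about Z; rotation is an isometry so areas/perimeters/island counts are preserved). So its perimeter = 36.49 mm. Layer 64 is larger (41.62 vs 36.49 mm).

layer 64 (z = 9.6 mm)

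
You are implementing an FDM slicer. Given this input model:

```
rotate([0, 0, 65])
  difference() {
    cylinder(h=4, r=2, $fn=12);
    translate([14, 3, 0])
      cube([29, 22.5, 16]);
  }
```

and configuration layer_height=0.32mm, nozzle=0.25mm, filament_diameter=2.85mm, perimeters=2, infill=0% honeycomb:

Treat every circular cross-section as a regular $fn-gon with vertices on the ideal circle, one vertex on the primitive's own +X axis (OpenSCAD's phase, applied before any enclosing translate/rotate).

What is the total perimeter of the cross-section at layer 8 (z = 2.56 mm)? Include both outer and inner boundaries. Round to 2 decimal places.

12.42 mm

At z = 2.56 mm: the r=2 cylinder gives a regular 12-gon of circumradius 2 (constant along its height) (perimeter = 2·12·2.000·sin(180°/12) = 12.42 mm); the cube at (14, 3) (footprint 29×22.5) is included at this height (perimeter 103.00 mm); After the difference (first − rest): starting from the r=2 cylinder, the 29×22.5 cube at (14, 3) misses the remaining region (no effect) — boundary = 12.42 mm; (rotated 65° about Z; rotation is an isometry so areas/perimeters/island counts are preserved). Overall, the cross-section is a single solid region. Total boundary length (outer) = 12.42 mm.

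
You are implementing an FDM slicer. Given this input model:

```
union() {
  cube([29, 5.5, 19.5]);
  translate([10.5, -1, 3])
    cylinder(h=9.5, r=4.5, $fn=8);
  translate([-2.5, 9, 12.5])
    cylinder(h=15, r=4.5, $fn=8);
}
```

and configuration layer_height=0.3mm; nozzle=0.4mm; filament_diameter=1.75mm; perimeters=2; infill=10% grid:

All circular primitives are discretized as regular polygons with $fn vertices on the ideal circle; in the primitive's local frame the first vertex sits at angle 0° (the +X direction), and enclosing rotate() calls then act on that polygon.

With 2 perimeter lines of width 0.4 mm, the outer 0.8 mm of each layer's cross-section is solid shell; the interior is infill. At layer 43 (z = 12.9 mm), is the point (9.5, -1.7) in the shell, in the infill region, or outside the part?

At z = 12.9 mm: the cube (footprint 29×5.5) is included at this height; the cylinder at (10.5, -1) is absent (z outside [3, 12.5]); the r=4.5 cylinder at (-2.5, 9) contributes a regular 8-gon of circumradius 4.5; Combining (union): the 2 present regions are separate (no shared area or edge), so areas and boundary lengths simply add and each stays a separate island — 2 connected regions. Overall, the cross-section has 2 separate islands. The nearest boundary edge runs (29.00, 0.00)→(0.00, 0.00); distance from the point to it = 1.70 mm. The point is not inside any of the regions above, so it lies outside the cross-section (1.70 mm from the nearest boundary).

outside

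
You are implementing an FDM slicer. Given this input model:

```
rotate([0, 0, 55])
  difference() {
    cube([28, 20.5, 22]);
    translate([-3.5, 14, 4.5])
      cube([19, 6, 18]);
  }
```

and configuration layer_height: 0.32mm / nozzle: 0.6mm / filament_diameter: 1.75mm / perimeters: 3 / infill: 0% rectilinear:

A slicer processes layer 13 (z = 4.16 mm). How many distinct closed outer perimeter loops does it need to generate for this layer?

1

At z = 4.16 mm: the cube (footprint 28×20.5) is included at this height; the cube at (-3.5, 14) is absent (z outside [4.5, 22.5]); After the difference (first − rest): none of the subtracted shapes is present at this height, so the 28×20.5 cube is unchanged — 1 connected region; (rotated 55° about Z; rotation is an isometry so areas/perimeters/island counts are preserved). The result has 1 disconnected region.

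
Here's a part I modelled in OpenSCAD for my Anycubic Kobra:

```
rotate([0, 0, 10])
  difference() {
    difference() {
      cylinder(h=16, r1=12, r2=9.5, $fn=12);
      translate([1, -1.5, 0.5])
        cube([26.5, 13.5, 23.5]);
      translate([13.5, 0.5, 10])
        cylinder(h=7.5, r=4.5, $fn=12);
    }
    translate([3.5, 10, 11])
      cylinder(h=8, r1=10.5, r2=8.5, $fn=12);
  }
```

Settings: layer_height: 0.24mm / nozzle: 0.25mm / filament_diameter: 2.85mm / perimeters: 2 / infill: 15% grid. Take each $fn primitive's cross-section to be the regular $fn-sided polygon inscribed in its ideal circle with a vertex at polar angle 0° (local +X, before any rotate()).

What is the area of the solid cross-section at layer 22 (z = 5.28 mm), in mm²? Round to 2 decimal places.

277.06 mm²

At z = 5.28 mm: the cone (r1=12→r2=9.5) has section circumradius 11.175 here — a regular 12-gon (area = (12/2)·11.175²·sin(360°/12) = 374.64 mm²); the 26.5×13.5 cube at (1, -1.5) contributes its full rectangle (area 357.75 mm²); the cylinder at (13.5, 0.5) is absent (z outside [10, 17.5]); After the difference (first − rest): starting from the cone (374.64 mm²), the 26.5×13.5 cube at (1, -1.5) partially overlaps it — only the 97.58 mm² overlap (of its 357.75 mm²) is removed, clipping the outline — area = 277.06 mm²; the cone at (3.5, 10) does not reach this height (z outside [11, 19]); After the difference (first − rest): none of the subtracted shapes is present at this height, so that combined region is unchanged — area = 277.06 mm²; (rotated 10° about Z; rotation is an isometry so areas/perimeters/island counts are preserved). Overall, the cross-section is a single solid region. Net area = 277.06 mm².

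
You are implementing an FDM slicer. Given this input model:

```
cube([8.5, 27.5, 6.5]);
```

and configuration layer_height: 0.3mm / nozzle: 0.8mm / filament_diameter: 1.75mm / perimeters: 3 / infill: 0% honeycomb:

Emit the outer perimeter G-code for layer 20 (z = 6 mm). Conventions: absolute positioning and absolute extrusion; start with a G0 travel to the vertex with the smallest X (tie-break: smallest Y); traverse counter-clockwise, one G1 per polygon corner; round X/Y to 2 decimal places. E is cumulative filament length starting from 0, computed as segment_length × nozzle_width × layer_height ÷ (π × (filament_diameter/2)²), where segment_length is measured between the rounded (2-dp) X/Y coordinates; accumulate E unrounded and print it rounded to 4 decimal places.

G0 X0.00 Y0.00 Z6.00
G1 X8.50 Y0.00 E0.8481
G1 X8.50 Y27.50 E3.5921
G1 X0.00 Y27.50 E4.4402
G1 X0.00 Y0.00 E7.1842

At z = 6 mm: the 8.5×27.5 cube contributes its full rectangle. The outline is a single polygon with 4 vertices. Extrusion per mm of travel: 0.8 × 0.3 / (π × 0.875²) = 0.099780. Accumulating E over each segment gives final E = 7.1842.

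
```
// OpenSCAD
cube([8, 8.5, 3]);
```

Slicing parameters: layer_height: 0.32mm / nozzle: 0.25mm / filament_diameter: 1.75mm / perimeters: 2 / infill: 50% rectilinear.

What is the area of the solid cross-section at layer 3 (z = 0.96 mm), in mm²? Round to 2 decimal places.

At z = 0.96 mm: the cube (footprint 8×8.5) is included at this height (area 68.00 mm²). Overall, the cross-section is a single solid region. Net area = 68.00 mm².

68.00 mm²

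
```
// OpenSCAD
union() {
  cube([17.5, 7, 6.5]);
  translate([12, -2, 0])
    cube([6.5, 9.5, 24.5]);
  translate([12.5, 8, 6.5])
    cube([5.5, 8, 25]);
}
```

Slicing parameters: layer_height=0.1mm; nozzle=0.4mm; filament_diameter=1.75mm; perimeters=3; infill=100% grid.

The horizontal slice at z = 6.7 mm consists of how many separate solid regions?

At z = 6.7 mm: the cube is absent (z outside [0, 6.5]); the cube at (12, -2) (footprint 6.5×9.5) is included at this height; the cube at (12.5, 8) is present — its section is the full 5.5×8 rectangle; Merging all regions: the 2 present regions are separate (no shared area or edge), so areas and boundary lengths simply add and each stays a separate island — 2 connected regions. The result has 2 disconnected regions.

2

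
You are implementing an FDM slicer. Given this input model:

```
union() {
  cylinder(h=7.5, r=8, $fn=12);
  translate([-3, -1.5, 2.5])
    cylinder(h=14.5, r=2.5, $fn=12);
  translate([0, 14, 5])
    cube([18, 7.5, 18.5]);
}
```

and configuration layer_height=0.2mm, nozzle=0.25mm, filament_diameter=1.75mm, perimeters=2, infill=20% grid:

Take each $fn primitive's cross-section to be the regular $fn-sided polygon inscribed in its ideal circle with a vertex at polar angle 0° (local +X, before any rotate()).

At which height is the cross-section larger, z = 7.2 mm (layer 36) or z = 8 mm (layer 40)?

Layer 36 (z = 7.2): the r=8 cylinder contributes a regular 12-gon of circumradius 8 (area = (12/2)·8.000²·sin(360°/12) = 192.00 mm²); the r=2.5 cylinder at (-3, -1.5) gives a regular 12-gon of circumradius 2.5 (constant along its height) (area = (12/2)·2.500²·sin(360°/12) = 18.75 mm²); the 18×7.5 cube at (0, 14) contributes its full rectangle (area 135.00 mm²); Merging all regions: the regions partially overlap — summed areas 345.75 mm² minus the doubly-counted overlap 18.75 mm² gives 327.00 mm² — area = 327.00 mm². So its area = 327.00 mm². Layer 40 (z = 8): the cylinder does not reach this height (z outside [0, 7.5]); the r=2.5 cylinder at (-3, -1.5) gives a regular 12-gon of circumradius 2.5 (constant along its height) (area = (12/2)·2.500²·sin(360°/12) = 18.75 mm²); the cube at (0, 14) is present — its section is the full 18×7.5 rectangle (area 135.00 mm²); Taking the union: the 2 present regions are separate (no shared area or edge), so areas and boundary lengths simply add and each stays a separate island — area = 153.75 mm². So its area = 153.75 mm². Layer 36 is larger (327.00 vs 153.75 mm²).

layer 36 (z = 7.2 mm)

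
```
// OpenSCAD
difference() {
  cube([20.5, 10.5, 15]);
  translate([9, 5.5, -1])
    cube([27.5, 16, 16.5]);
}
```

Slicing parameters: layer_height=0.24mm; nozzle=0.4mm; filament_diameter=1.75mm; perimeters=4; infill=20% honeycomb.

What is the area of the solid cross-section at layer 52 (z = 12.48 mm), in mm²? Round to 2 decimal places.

At z = 12.48 mm: the 20.5×10.5 cube contributes its full rectangle (area 215.25 mm²); the cube at (9, 5.5) (footprint 27.5×16) is included at this height (area 440.00 mm²); Taking the first minus the rest: starting from the 20.5×10.5 cube (215.25 mm²), the 27.5×16 cube at (9, 5.5) partially overlaps it — only the 57.50 mm² overlap (of its 440.00 mm²) is removed, clipping the outline — area = 157.75 mm². Overall, the cross-section is a single solid region. Net area = 157.75 mm².

157.75 mm²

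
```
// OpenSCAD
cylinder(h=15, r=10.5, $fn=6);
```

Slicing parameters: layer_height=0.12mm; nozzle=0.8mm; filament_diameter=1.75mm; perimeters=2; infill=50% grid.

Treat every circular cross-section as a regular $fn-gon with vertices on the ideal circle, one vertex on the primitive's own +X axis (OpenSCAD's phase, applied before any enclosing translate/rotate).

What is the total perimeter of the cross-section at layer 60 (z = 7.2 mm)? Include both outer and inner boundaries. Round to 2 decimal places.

63.00 mm

At z = 7.2 mm: the r=10.5 cylinder gives a regular 6-gon of circumradius 10.5 (constant along its height) (perimeter = 2·6·10.500·sin(180°/6) = 63.00 mm). Overall, the cross-section is a single solid region. Total boundary length (outer) = 63.00 mm.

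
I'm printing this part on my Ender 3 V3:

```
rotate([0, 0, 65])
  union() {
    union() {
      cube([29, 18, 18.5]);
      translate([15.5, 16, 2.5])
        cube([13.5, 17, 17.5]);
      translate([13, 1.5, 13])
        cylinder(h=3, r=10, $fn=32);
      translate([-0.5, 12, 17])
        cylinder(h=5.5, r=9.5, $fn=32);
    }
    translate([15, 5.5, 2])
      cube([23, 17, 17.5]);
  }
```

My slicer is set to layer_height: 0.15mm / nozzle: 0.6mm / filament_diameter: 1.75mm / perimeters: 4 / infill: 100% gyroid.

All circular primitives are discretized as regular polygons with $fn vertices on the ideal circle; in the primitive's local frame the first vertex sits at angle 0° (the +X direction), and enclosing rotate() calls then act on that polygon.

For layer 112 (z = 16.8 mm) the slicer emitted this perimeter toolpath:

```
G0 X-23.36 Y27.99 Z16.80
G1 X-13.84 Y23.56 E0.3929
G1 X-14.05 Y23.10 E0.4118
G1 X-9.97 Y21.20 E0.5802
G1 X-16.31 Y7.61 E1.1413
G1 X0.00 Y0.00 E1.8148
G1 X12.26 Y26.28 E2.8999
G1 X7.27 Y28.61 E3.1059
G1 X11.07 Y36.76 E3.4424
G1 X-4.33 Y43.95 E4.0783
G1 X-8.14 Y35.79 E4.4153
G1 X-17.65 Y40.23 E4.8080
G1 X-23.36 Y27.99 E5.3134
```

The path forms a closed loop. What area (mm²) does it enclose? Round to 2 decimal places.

879.68 mm²

Apply the shoelace formula to the sequence of (X, Y) vertices; enclosed area = 879.68 mm².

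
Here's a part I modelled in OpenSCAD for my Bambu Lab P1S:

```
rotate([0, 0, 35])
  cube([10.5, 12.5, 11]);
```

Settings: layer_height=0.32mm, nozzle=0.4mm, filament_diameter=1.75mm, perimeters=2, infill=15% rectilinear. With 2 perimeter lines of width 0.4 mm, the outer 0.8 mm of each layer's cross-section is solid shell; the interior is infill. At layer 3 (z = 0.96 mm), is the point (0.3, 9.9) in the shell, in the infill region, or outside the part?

infill

At z = 0.96 mm: the cube is present — its section is the full 10.5×12.5 rectangle; (whole slice rotated 35° about Z — lengths, areas and connectivity unchanged). Overall, the cross-section is a single solid region. Undo the 35° rotation: the query point maps to (5.924, 7.938) in the un-rotated model frame. The nearest boundary edge runs (10.50, 12.50)→(0.00, 12.50); distance from the point to it = 4.56 mm. The point is inside the cross-section and 4.56 mm from the nearest boundary — more than the 0.8 mm shell width (2 × 0.4), so it's in the infill interior.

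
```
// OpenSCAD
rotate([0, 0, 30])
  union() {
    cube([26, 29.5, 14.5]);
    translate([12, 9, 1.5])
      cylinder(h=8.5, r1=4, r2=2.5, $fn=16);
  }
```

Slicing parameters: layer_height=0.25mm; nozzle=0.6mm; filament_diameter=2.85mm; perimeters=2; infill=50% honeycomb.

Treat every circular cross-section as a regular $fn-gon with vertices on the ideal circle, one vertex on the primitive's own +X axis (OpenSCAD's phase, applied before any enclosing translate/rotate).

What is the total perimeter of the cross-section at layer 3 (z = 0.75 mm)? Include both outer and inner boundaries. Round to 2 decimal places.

111.00 mm

At z = 0.75 mm: the cube (footprint 26×29.5) is included at this height (perimeter 111.00 mm); the cone at (12, 9) is absent (z outside [1.5, 10]); Taking the union: only the 26×29.5 cube is present, so the union is just that shape — boundary = 111.00 mm; (rotated 30° about Z; rotation is an isometry so areas/perimeters/island counts are preserved). Overall, the cross-section is a single solid region. Total boundary length (outer) = 111.00 mm.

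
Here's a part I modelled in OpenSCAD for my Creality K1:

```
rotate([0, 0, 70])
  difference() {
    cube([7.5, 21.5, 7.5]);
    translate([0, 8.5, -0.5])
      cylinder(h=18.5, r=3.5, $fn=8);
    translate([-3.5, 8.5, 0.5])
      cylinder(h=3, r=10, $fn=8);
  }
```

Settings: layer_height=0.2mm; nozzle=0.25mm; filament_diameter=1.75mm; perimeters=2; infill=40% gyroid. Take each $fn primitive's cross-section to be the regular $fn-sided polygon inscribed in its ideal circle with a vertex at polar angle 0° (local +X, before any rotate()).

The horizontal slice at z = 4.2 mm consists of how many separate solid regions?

1

At z = 4.2 mm: the 7.5×21.5 cube contributes its full rectangle; the r=3.5 cylinder at (0, 8.5) contributes a regular 8-gon of circumradius 3.5; the cylinder at (-3.5, 8.5) does not reach this height (z outside [0.5, 3.5]); After the difference (first − rest): starting from the 7.5×21.5 cube, the r=3.5 cylinder at (0, 8.5) partially overlaps it — only the 17.32 mm² overlap (of its 34.65 mm²) is removed, clipping the outline — 1 connected region; (rotated 70° about Z; rotation is an isometry so areas/perimeters/island counts are preserved). The result has 1 disconnected region.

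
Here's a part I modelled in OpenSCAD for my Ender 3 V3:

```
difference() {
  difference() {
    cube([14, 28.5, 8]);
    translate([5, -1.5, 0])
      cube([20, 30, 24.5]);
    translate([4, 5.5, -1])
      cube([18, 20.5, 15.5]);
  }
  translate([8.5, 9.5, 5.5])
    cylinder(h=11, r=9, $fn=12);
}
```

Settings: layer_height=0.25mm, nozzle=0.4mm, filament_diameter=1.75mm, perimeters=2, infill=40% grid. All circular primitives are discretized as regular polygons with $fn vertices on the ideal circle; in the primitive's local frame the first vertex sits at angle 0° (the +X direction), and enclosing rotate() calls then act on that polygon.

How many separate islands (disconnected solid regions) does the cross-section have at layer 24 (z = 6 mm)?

At z = 6 mm: the 14×28.5 cube contributes its full rectangle; the cube at (5, -1.5) (footprint 20×30) is included at this height; the cube at (4, 5.5) (footprint 18×20.5) is included at this height; Subtracting the remaining from the first: starting from the 14×28.5 cube, the 20×30 cube at (5, -1.5) partially overlaps it — only the 256.50 mm² overlap (of its 600.00 mm²) is removed, clipping the outline; the 18×20.5 cube at (4, 5.5) partially overlaps it — only the 20.50 mm² overlap (of its 369.00 mm²) is removed, clipping the outline — 1 connected region; the cylinder at (8.5, 9.5): section is a regular 12-gon, circumradius r=9; Taking the first minus the rest: starting from that combined region, the r=9 cylinder at (8.5, 9.5) partially overlaps it — only the 48.92 mm² overlap (of its 243.00 mm²) is removed, clipping the outline — 2 connected regions. Overall, the cross-section has 2 separate islands. Island count = 2.

2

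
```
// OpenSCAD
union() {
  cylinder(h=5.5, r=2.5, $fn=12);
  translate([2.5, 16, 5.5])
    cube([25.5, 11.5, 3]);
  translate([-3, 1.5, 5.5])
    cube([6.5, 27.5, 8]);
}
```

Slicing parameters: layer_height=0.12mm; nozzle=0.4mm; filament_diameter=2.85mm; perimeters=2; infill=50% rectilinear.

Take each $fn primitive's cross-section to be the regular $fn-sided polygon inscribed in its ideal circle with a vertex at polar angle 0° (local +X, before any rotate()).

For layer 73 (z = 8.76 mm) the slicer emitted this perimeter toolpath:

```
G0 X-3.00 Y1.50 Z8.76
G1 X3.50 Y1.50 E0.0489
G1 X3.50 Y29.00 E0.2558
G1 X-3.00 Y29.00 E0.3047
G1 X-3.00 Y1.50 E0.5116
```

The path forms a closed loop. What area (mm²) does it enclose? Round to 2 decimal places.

Apply the shoelace formula to the sequence of (X, Y) vertices; enclosed area = 178.75 mm².

178.75 mm²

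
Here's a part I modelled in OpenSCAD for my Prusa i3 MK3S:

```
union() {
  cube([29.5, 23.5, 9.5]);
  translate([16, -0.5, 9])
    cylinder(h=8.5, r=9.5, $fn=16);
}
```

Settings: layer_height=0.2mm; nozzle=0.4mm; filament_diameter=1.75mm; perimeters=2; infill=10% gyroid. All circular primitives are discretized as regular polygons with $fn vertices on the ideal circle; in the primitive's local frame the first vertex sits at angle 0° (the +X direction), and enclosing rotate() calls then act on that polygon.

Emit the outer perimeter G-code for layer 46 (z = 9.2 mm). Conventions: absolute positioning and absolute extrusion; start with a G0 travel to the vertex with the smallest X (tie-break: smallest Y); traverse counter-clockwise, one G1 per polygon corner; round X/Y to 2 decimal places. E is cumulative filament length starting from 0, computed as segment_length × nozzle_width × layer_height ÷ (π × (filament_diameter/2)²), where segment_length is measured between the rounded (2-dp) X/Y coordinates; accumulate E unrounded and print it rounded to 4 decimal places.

G0 X0.00 Y0.00 Z9.20
G1 X6.60 Y0.00 E0.2195
G1 X6.50 Y-0.50 E0.2365
G1 X7.22 Y-4.14 E0.3599
G1 X9.28 Y-7.22 E0.4831
G1 X12.36 Y-9.28 E0.6064
G1 X16.00 Y-10.00 E0.7298
G1 X19.64 Y-9.28 E0.8532
G1 X22.72 Y-7.22 E0.9764
G1 X24.78 Y-4.14 E1.0997
G1 X25.50 Y-0.50 E1.2231
G1 X25.40 Y0.00 E1.2401
G1 X29.50 Y0.00 E1.3764
G1 X29.50 Y23.50 E2.1580
G1 X0.00 Y23.50 E3.1392
G1 X0.00 Y0.00 E3.9208

At z = 9.2 mm: the cube (footprint 29.5×23.5) is included at this height; the r=9.5 cylinder at (16, -0.5) contributes a regular 16-gon of circumradius 9.5; Taking the union: the regions partially overlap (shared area 128.70 mm²), so overlapping operands fuse into one piece — 1 connected region. The outline is a single polygon with 15 vertices. Extrusion per mm of travel: 0.4 × 0.2 / (π × 0.875²) = 0.033260. Accumulating E over each segment gives final E = 3.9208.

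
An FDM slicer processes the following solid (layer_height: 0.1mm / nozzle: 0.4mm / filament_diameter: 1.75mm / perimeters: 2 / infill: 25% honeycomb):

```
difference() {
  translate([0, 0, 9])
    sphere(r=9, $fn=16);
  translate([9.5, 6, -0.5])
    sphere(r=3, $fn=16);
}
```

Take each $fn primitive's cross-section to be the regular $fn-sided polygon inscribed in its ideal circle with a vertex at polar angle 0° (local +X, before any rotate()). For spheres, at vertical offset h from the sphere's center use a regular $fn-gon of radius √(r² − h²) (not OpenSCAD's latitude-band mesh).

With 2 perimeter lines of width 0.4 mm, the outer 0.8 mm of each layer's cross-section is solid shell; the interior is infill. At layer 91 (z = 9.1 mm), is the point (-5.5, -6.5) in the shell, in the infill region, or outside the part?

At z = 9.1 mm: the sphere: section is a regular 16-gon, circumradius = √(r²−h²) = √(9²−0.1²) = 8.999; the sphere at (9.5, 6) is not intersected at this z (|z−center|=9.600 > r=3); After the difference (first − rest): none of the subtracted shapes is present at this height, so the r=9 sphere is unchanged — 1 connected region. Overall, the cross-section is a single solid region. The nearest boundary edge runs (-6.36, -6.36)→(-3.44, -8.31); distance from the point to it = 0.37 mm. The point is inside the cross-section, 0.37 mm from the nearest boundary — within the 0.8 mm shell band (2 × 0.4).

shell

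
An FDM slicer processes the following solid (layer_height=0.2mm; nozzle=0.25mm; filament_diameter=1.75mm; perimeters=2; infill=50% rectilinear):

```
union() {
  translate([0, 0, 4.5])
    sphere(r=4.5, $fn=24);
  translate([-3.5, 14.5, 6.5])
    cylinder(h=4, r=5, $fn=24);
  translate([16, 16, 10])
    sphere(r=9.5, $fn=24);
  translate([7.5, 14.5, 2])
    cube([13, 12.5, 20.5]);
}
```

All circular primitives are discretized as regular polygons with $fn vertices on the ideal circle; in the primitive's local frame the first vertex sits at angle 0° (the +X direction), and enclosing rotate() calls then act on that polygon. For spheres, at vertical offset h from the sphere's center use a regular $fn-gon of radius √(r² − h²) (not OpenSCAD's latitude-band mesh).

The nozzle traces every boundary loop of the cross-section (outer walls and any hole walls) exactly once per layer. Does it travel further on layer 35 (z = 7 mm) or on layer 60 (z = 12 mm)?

Layer 35 (z = 7): the sphere: section is a regular 24-gon, circumradius = √(r²−h²) = √(4.5²−2.5²) = 3.742 (perimeter = 2·24·3.742·sin(180°/24) = 23.44 mm); the r=5 cylinder at (-3.5, 14.5) gives a regular 24-gon of circumradius 5 (constant along its height) (perimeter = 2·24·5.000·sin(180°/24) = 31.33 mm); the r=9.5 sphere at (16, 16) contributes a regular 24-gon of circumradius √(9.5²−3²) = 9.014 (perimeter = 2·24·9.014·sin(180°/24) = 56.47 mm); the cube at (7.5, 14.5) is present — its section is the full 13×12.5 rectangle (perimeter 51.00 mm); Merging all regions: the regions partially overlap (shared area 120.26 mm²), so the edge portions inside another operand are dropped and the merged outline is re-measured after clipping — boundary = 119.68 mm. So its perimeter = 119.68 mm. Layer 60 (z = 12): the sphere is not intersected at this z (|z−center|=7.500 > r=4.5); the cylinder at (-3.5, 14.5) does not reach this height (z outside [6.5, 10.5]); the sphere at (16, 16): section is a regular 24-gon, circumradius = √(r²−h²) = √(9.5²−2²) = 9.287 (perimeter = 2·24·9.287·sin(180°/24) = 58.19 mm); the cube at (7.5, 14.5) is present — its section is the full 13×12.5 rectangle (perimeter 51.00 mm); Taking the union: the regions partially overlap (shared area 124.53 mm²), so the edge portions inside another operand are dropped and the merged outline is re-measured after clipping — boundary = 65.96 mm. So its perimeter = 65.96 mm. Layer 35 is larger (119.68 vs 65.96 mm).

layer 35 (z = 7 mm)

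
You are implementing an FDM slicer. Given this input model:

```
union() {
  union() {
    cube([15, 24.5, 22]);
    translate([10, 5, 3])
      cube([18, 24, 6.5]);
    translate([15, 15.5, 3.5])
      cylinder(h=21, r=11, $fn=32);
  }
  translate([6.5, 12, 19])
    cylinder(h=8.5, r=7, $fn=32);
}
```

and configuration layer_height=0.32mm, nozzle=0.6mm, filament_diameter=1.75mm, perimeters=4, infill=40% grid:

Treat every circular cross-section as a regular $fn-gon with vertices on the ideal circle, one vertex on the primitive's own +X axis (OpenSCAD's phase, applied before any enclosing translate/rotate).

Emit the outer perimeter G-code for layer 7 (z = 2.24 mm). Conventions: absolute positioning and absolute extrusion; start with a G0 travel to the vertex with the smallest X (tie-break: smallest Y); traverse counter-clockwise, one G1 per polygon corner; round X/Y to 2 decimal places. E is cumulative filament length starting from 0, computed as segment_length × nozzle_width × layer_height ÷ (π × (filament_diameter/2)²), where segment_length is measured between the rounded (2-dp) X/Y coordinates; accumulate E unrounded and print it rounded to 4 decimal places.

G0 X0.00 Y0.00 Z2.24
G1 X15.00 Y0.00 E1.1974
G1 X15.00 Y24.50 E3.1531
G1 X0.00 Y24.50 E4.3504
G1 X0.00 Y0.00 E6.3061

At z = 2.24 mm: the cube is present — its section is the full 15×24.5 rectangle; the cube at (10, 5) does not reach this height (z outside [3, 9.5]); the cylinder at (15, 15.5) is not intersected at this z (z outside [3.5, 24.5]); Merging all regions: only the 15×24.5 cube is present, so the union is just that shape — 1 connected region; the cylinder at (6.5, 12) is not intersected at this z (z outside [19, 27.5]); Taking the union: only that combined region is present, so the union is just that shape — 1 connected region. The outline is a single polygon with 4 vertices. Extrusion per mm of travel: 0.6 × 0.32 / (π × 0.875²) = 0.079824. Accumulating E over each segment gives final E = 6.3061.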